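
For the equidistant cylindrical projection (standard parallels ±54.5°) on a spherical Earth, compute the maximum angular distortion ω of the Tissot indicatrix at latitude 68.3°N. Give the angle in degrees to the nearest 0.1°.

25.6°

The equidistant cylindrical projection with φ₀ = 54.5° has h = 1 (meridians true) and k = cos φ₀ / cos φ along parallels.
At 68.3°: h = 1.000, k = 1.571; principal scales a = 1.571, b = 1.000.
sin(ω/2) = (a − b)/(a + b) = 0.5705/2.571 = 0.2220, so ω = 2 arcsin(0.2220) ≈ 25.6°.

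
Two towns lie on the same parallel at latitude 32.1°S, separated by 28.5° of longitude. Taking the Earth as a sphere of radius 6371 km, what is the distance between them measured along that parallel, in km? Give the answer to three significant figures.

Arc length along a parallel = R cos φ · Δλ (with Δλ in radians).
= 6371 × cos 32.1° × (28.5° × π/180) = 6371 × 0.8471 × 0.4974 ≈ 2680 km.

2680 km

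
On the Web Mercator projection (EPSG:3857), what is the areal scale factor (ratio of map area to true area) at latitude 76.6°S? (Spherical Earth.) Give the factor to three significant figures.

For Mercator, h = k = sec φ (a conformal cylindrical projection has a single point scale, 1/cos φ).
Areal scale = k² = sec²φ = 1/cos²(76.6°) = 1/0.2317² = 18.62.

18.6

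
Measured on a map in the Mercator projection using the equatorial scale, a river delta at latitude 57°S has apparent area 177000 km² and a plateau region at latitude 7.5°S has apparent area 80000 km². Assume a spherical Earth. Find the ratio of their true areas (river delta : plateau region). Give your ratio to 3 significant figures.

0.668

Since Mercator area scale is 1/cos²φ, the true area equals the apparent area multiplied by cos²φ.
True area of river delta: 177000 × cos²(57°) = 177000 × 0.2966 = 52500 km².
True area of plateau region: 80000 × cos²(7.5°) = 80000 × 0.9830 = 78640 km².
Ratio = 52500 / 78640 ≈ 0.668.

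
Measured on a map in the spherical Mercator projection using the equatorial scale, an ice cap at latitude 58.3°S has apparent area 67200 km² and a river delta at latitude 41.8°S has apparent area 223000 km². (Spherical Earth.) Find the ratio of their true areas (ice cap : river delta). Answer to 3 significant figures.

0.150

On Mercator the areal scale is sec²φ, so true area = apparent × cos²φ.
True area of ice cap: 67200 × cos²(58.3°) = 67200 × 0.2761 = 18560 km².
True area of river delta: 223000 × cos²(41.8°) = 223000 × 0.5557 = 123900 km².
Ratio = 18560 / 123900 ≈ 0.150.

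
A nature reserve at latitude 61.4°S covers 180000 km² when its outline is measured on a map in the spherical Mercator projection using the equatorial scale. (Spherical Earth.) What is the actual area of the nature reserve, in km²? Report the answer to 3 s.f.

41200 km²

The Mercator projection is conformal; its linear scale factor is the same in every direction and equals sec φ = 1/cos φ.
Areal scale = k² = sec²φ = 1/cos²(61.4°) = 1/0.4787² = 4.364.
True area = apparent / (areal scale) = 180000 / 4.364 ≈ 41200 km².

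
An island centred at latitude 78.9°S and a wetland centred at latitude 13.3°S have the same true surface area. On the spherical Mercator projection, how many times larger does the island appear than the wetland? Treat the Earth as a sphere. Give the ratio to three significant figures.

On Mercator, area is exaggerated by sec²φ = 1/cos²φ.
At 78.9°: sec²(78.9°) = 1/0.1925² = 26.98.
At 13.3°: sec²(13.3°) = 1/0.9732² = 1.056.
Ratio = 26.98/1.056 = cos²(13.3°)/cos²(78.9°) ≈ 25.6.

25.6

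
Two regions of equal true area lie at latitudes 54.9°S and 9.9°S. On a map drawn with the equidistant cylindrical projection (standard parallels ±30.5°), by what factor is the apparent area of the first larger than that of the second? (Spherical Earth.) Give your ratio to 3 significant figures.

The equidistant cylindrical projection with φ₀ = 30.5° has h = 1 (meridians true) and k = cos φ₀ / cos φ along parallels.
Areal scale at 54.9°: h·k = 1.000 × 1.498 = 1.498.
Areal scale at 9.9°: h·k = 1.000 × 0.8747 = 0.8747.
Ratio = 1.498/0.8747 ≈ 1.71.

1.71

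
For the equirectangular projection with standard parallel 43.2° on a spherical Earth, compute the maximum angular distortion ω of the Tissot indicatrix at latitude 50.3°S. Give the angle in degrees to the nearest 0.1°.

The equidistant cylindrical projection with φ₀ = 43.2° has h = 1 (meridians true) and k = cos φ₀ / cos φ along parallels.
At 50.3°: h = 1.000, k = 1.141; principal scales a = 1.141, b = 1.000.
sin(ω/2) = (a − b)/(a + b) = 0.1412/2.141 = 0.06595, so ω = 2 arcsin(0.06595) ≈ 7.6°.

7.6°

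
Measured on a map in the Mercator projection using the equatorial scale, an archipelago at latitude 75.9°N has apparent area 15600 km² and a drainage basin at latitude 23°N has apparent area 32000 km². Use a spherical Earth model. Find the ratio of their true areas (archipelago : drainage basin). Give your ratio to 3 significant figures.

Since Mercator area scale is 1/cos²φ, the true area equals the apparent area multiplied by cos²φ.
True area of archipelago: 15600 × cos²(75.9°) = 15600 × 0.05935 = 925.8 km².
True area of drainage basin: 32000 × cos²(23°) = 32000 × 0.8473 = 27110 km².
Ratio = 925.8 / 27110 ≈ 0.0341.

0.0341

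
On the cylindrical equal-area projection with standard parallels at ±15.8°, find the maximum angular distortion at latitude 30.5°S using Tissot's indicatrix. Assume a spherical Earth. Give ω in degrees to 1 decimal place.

For cylindrical equal-area with standard parallel φ₀, h = cos φ / cos φ₀ and k = cos φ₀ / cos φ, so h·k = 1.
At 30.5°: h = 0.8955, k = 1.117; principal scales a = 1.117, b = 0.8955.
sin(ω/2) = (a − b)/(a + b) = 0.2213/2.012 = 0.1100, so ω = 2 arcsin(0.1100) ≈ 12.6°.

12.6°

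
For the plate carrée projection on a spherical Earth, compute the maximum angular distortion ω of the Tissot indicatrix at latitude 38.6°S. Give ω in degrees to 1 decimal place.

14.1°

Plate carrée maps x = Rλ, y = Rφ. The meridian scale is h = 1 and the parallel scale is k = 1/cos φ = sec φ.
At 38.6°: h = 1.000, k = 1.280; principal scales a = 1.280, b = 1.000.
sin(ω/2) = (a − b)/(a + b) = 0.2796/2.280 = 0.1226, so ω = 2 arcsin(0.1226) ≈ 14.1°.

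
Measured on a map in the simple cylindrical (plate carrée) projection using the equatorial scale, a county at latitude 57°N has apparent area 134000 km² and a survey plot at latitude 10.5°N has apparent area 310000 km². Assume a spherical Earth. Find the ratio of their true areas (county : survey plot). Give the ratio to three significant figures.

Plate carrée has h = 1 and k = sec φ, giving areal scale sec φ; true area = (apparent area) · cos φ.
True area of county: 134000 × cos(57°) = 134000 × 0.5446 = 72980 km².
True area of survey plot: 310000 × cos(10.5°) = 310000 × 0.9833 = 304800 km².
Ratio = 72980 / 304800 ≈ 0.239.

0.239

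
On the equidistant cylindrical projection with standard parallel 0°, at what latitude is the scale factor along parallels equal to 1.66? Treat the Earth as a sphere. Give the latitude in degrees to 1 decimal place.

53.0°

Plate carrée: h = 1, k = sec φ along parallels.
sec φ = 1.66  ⇒  cos φ = 0.6024  ⇒  φ ≈ 53.0°.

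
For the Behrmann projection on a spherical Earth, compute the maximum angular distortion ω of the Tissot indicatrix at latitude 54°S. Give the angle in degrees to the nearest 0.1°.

43.3°

The Behrmann projection is cylindrical equal-area with φ₀ = 30°. Cylindrical equal-area (φ₀ = 30°): h = cos φ / cos 30° along meridians, k = cos 30° / cos φ along parallels; h·k = 1.
At 54°: h = 0.6787, k = 1.473; principal scales a = 1.473, b = 0.6787.
sin(ω/2) = (a − b)/(a + b) = 0.7947/2.152 = 0.3692, so ω = 2 arcsin(0.3692) ≈ 43.3°.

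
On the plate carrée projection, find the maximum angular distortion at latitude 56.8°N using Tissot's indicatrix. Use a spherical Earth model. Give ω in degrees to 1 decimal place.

34.0°

Plate carrée maps x = Rλ, y = Rφ. The meridian scale is h = 1 and the parallel scale is k = 1/cos φ = sec φ.
At 56.8°: h = 1.000, k = 1.826; principal scales a = 1.826, b = 1.000.
sin(ω/2) = (a − b)/(a + b) = 0.8263/2.826 = 0.2924, so ω = 2 arcsin(0.2924) ≈ 34.0°.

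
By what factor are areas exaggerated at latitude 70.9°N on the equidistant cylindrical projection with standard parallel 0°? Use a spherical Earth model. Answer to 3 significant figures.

3.06

For the equirectangular projection with φ₀ = 0 (plate carrée), h = 1 along meridians and k = sec φ along parallels.
Areal scale = h·k = 1 × sec φ; at 70.9°, h = 1.000, k = 3.056, so h·k = 3.056.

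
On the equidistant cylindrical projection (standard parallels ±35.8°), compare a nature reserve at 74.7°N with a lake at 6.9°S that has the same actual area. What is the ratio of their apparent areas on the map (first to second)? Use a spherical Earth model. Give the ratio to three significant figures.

The equidistant cylindrical projection with φ₀ = 35.8° has h = 1 (meridians true) and k = cos φ₀ / cos φ along parallels.
Areal scale at 74.7°: h·k = 1.000 × 3.074 = 3.074.
Areal scale at 6.9°: h·k = 1.000 × 0.8170 = 0.8170.
Ratio = 3.074/0.8170 ≈ 3.76.

3.76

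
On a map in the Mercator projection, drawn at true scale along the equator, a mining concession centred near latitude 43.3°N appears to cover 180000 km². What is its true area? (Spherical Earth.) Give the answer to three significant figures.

95300 km²

For Mercator, h = k = sec φ (a conformal cylindrical projection has a single point scale, 1/cos φ).
Areal scale = k² = sec²φ = 1/cos²(43.3°) = 1/0.7278² = 1.888.
True area = apparent / (areal scale) = 180000 / 1.888 ≈ 95300 km².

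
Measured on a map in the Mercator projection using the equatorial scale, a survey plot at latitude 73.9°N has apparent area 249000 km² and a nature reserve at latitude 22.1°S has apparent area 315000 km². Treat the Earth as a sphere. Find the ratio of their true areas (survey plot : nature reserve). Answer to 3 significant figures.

Mercator's areal exaggeration is sec²φ; hence true area = (apparent area) · cos²φ.
True area of survey plot: 249000 × cos²(73.9°) = 249000 × 0.07690 = 19150 km².
True area of nature reserve: 315000 × cos²(22.1°) = 315000 × 0.8585 = 270400 km².
Ratio = 19150 / 270400 ≈ 0.0708.

0.0708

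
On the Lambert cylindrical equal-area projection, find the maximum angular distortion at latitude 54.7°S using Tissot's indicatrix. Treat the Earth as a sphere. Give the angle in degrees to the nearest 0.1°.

The Lambert cylindrical equal-area projection is the cylindrical equal-area projection with its standard parallel at the equator (φ₀ = 0). A cylindrical equal-area projection with standard parallel φ₀ has meridian scale h = cos φ / cos φ₀ and parallel scale k = cos φ₀ / cos φ (so areas are preserved, h·k = 1).
At 54.7°: h = 0.5779, k = 1.731; principal scales a = 1.731, b = 0.5779.
sin(ω/2) = (a − b)/(a + b) = 1.153/2.308 = 0.4993, so ω = 2 arcsin(0.4993) ≈ 59.9°.

59.9°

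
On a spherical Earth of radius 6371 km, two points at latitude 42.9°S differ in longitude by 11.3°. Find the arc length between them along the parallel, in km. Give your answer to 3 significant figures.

Arc length along a parallel = R cos φ · Δλ (with Δλ in radians).
= 6371 × cos 42.9° × (11.3° × π/180) = 6371 × 0.7325 × 0.1972 ≈ 920 km.

920 km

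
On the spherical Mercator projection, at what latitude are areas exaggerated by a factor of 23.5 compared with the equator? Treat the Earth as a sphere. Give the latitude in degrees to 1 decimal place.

78.1°

Mercator areal scale is sec²φ.
sec²φ = 23.5  ⇒  cos²φ = 0.04255  ⇒  cos φ = 0.2063.
φ = arccos(0.2063) ≈ 78.1°.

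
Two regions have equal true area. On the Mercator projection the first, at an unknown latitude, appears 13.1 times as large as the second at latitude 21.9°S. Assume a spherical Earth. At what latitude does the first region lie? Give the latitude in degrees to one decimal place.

75.1°

Mercator areal scale is sec²φ, so apparent-area ratio = sec²φ₁ / sec²φ₂ = cos²φ₂ / cos²φ₁.
cos²φ₂ / cos²φ₁ = 13.1  ⇒  cos φ₁ = cos 21.9° / √13.1 = 0.9278/3.619 = 0.2564.
φ₁ = arccos(0.2564) ≈ 75.1°.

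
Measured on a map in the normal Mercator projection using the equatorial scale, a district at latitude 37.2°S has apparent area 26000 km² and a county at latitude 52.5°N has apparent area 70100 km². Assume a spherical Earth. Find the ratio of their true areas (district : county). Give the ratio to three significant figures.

Since Mercator area scale is 1/cos²φ, the true area equals the apparent area multiplied by cos²φ.
True area of district: 26000 × cos²(37.2°) = 26000 × 0.6345 = 16500 km².
True area of county: 70100 × cos²(52.5°) = 70100 × 0.3706 = 25980 km².
Ratio = 16500 / 25980 ≈ 0.635.

0.635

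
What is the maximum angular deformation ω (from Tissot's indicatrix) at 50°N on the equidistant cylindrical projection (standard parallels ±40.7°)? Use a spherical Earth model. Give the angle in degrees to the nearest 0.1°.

9.4°

In the equirectangular projection with standard parallel φ₀ = 40.7° (x = Rλ cos φ₀, y = Rφ), meridians are true-scale (h = 1) and the parallel scale is k = cos φ₀ / cos φ.
At 50°: h = 1.000, k = 1.179; principal scales a = 1.179, b = 1.000.
sin(ω/2) = (a − b)/(a + b) = 0.1794/2.179 = 0.08234, so ω = 2 arcsin(0.08234) ≈ 9.4°.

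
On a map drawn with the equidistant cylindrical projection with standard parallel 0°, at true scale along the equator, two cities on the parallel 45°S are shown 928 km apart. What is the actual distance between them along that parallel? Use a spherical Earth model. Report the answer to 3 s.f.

In the plate carrée (x = Rλ, y = Rφ), meridians are true-scale (h = 1) and parallels are stretched by k = sec φ.
Along the parallel at 45°, map distances are exaggerated by k = sec 45° = 1.414.
True distance = 928 / 1.414 = 928 × cos 45° ≈ 656 km.

656 km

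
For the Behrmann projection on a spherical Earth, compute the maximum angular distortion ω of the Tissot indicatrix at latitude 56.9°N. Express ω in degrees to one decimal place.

51.1°

The Behrmann projection is cylindrical equal-area with φ₀ = 30°. Cylindrical equal-area (φ₀ = 30°): h = cos φ / cos 30° along meridians, k = cos 30° / cos φ along parallels; h·k = 1.
At 56.9°: h = 0.6306, k = 1.586; principal scales a = 1.586, b = 0.6306.
sin(ω/2) = (a − b)/(a + b) = 0.9552/2.216 = 0.4310, so ω = 2 arcsin(0.4310) ≈ 51.1°.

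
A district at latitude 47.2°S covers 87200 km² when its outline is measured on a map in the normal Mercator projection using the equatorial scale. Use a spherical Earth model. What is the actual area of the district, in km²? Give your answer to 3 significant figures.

Mercator is conformal, so the point scale is isotropic: h = k = sec φ = 1/cos φ.
Areal scale = k² = sec²φ = 1/cos²(47.2°) = 1/0.6794² = 2.166.
True area = apparent / (areal scale) = 87200 / 2.166 ≈ 40300 km².

40300 km²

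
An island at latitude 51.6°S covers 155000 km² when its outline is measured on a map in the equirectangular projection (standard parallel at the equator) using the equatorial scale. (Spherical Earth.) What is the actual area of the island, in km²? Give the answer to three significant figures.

96300 km²

Plate carrée maps x = Rλ, y = Rφ. The meridian scale is h = 1 and the parallel scale is k = 1/cos φ = sec φ.
Areal scale = h·k = 1 × sec φ; at 51.6°, h = 1.000, k = 1.610, so h·k = 1.610.
True area = apparent / (areal scale) = 155000 / 1.610 ≈ 96300 km².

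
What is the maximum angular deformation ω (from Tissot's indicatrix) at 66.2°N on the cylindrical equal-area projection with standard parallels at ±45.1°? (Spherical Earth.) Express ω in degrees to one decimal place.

61.0°

Cylindrical equal-area (φ₀ = 45.1°): h = cos φ / cos 45.1° along meridians, k = cos 45.1° / cos φ along parallels; h·k = 1.
At 66.2°: h = 0.5717, k = 1.749; principal scales a = 1.749, b = 0.5717.
sin(ω/2) = (a − b)/(a + b) = 1.177/2.321 = 0.5073, so ω = 2 arcsin(0.5073) ≈ 61.0°.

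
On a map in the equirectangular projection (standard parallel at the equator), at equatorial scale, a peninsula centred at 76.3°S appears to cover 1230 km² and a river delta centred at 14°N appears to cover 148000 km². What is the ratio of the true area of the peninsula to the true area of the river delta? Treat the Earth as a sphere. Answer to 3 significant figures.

On the plate carrée, areal scale = h·k = 1 × sec φ, so true area = apparent × cos φ.
True area of peninsula: 1230 × cos(76.3°) = 1230 × 0.2368 = 291.3 km².
True area of river delta: 148000 × cos(14°) = 148000 × 0.9703 = 143600 km².
Ratio = 291.3 / 143600 ≈ 0.00203.

0.00203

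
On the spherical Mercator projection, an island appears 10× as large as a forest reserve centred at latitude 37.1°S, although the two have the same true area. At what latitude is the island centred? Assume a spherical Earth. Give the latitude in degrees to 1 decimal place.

On Mercator, (apparent₁)/(apparent₂) = sec²φ₁ / sec²φ₂ when true areas are equal.
cos²φ₂ / cos²φ₁ = 10  ⇒  cos φ₁ = cos 37.1° / √10 = 0.7976/3.162 = 0.2522.
φ₁ = arccos(0.2522) ≈ 75.4°.

75.4°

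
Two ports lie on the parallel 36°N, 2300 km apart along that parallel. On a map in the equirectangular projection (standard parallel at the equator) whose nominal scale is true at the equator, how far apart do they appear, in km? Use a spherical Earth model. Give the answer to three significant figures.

2840 km

In the plate carrée (x = Rλ, y = Rφ), meridians are true-scale (h = 1) and parallels are stretched by k = sec φ.
Along the parallel, k = sec 36° = 1/0.8090 = 1.236.
Map distance = 2300 × 1.236 ≈ 2840 km.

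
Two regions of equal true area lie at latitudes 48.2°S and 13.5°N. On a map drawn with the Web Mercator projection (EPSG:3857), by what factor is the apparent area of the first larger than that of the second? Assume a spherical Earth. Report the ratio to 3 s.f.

2.13

Mercator is conformal with k = sec φ, so areal scale = k² = sec²φ.
At 48.2°: sec²(48.2°) = 1/0.6665² = 2.251.
At 13.5°: sec²(13.5°) = 1/0.9724² = 1.058.
Ratio = 2.251/1.058 = cos²(13.5°)/cos²(48.2°) ≈ 2.13.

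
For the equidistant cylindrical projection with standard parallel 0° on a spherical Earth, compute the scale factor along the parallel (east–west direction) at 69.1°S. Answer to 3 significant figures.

2.80

For the equirectangular projection with φ₀ = 0 (plate carrée), h = 1 along meridians and k = sec φ along parallels.
k = 1/cos 69.1° = 1/0.3567 = 2.803.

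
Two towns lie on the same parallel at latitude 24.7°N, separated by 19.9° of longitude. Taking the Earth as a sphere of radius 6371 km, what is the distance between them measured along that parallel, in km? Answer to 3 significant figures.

Arc length along a parallel = R cos φ · Δλ (with Δλ in radians).
= 6371 × cos 24.7° × (19.9° × π/180) = 6371 × 0.9085 × 0.3473 ≈ 2010 km.

2010 km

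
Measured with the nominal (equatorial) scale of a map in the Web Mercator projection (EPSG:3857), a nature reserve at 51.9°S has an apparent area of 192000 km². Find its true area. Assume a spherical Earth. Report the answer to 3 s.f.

73100 km²

Mercator is conformal, so the point scale is isotropic: h = k = sec φ = 1/cos φ.
Areal scale = k² = sec²φ = 1/cos²(51.9°) = 1/0.6170² = 2.627.
True area = apparent / (areal scale) = 192000 / 2.627 ≈ 73100 km².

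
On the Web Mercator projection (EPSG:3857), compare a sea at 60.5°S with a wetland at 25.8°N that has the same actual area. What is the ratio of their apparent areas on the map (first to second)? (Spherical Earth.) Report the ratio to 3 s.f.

Mercator areal scale is sec²φ.
At 60.5°: sec²(60.5°) = 1/0.4924² = 4.124.
At 25.8°: sec²(25.8°) = 1/0.9003² = 1.234.
Ratio = 4.124/1.234 = cos²(25.8°)/cos²(60.5°) ≈ 3.34.

3.34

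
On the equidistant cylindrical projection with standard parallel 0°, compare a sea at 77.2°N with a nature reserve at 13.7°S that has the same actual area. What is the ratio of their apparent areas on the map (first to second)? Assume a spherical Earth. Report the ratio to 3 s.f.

In the plate carrée (x = Rλ, y = Rφ), meridians are true-scale (h = 1) and parallels are stretched by k = sec φ.
Areal scale at 77.2°: h·k = 1.000 × 4.514 = 4.514.
Areal scale at 13.7°: h·k = 1.000 × 1.029 = 1.029.
Ratio = 4.514/1.029 ≈ 4.39.

4.39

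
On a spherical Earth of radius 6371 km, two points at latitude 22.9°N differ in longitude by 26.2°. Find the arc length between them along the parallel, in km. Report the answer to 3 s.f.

Arc length along a parallel = R cos φ · Δλ (with Δλ in radians).
= 6371 × cos 22.9° × (26.2° × π/180) = 6371 × 0.9212 × 0.4573 ≈ 2680 km.

2680 km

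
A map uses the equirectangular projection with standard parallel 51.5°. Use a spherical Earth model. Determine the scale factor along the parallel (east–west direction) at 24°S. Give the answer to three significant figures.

With standard parallel φ₀ = 51.5°, the equirectangular projection gives x = Rλ cos φ₀, y = Rφ, so h = 1 and k = cos 51.5° / cos φ.
k = cos 51.5° / cos 24° = 0.6225/0.9135 = 0.6814.

0.681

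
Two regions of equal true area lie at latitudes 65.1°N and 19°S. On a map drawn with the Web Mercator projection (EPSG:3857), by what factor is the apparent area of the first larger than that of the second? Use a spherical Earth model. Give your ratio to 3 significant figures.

On Mercator, area is exaggerated by sec²φ = 1/cos²φ.
At 65.1°: sec²(65.1°) = 1/0.4210² = 5.641.
At 19°: sec²(19°) = 1/0.9455² = 1.119.
Ratio = 5.641/1.119 = cos²(19°)/cos²(65.1°) ≈ 5.04.

5.04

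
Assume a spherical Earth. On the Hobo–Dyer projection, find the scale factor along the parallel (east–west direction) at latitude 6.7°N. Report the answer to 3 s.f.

Hobo–Dyer is a cylindrical equal-area projection with standard parallels at ±37.5°. A cylindrical equal-area projection with standard parallel φ₀ has meridian scale h = cos φ / cos φ₀ and parallel scale k = cos φ₀ / cos φ (so areas are preserved, h·k = 1).
k = cos 37.5° / cos 6.7° = 0.7934/0.9932 = 0.7988.

0.799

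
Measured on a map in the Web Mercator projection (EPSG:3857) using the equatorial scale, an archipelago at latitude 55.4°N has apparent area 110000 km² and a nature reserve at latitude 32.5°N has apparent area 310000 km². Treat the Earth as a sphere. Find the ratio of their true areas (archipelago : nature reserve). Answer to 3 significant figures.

Since Mercator area scale is 1/cos²φ, the true area equals the apparent area multiplied by cos²φ.
True area of archipelago: 110000 × cos²(55.4°) = 110000 × 0.3224 = 35470 km².
True area of nature reserve: 310000 × cos²(32.5°) = 310000 × 0.7113 = 220500 km².
Ratio = 35470 / 220500 ≈ 0.161.

0.161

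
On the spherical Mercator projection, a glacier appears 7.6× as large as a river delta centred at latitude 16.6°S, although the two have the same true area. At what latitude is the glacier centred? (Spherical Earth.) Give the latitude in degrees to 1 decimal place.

69.7°

Mercator areal scale is sec²φ, so apparent-area ratio = sec²φ₁ / sec²φ₂ = cos²φ₂ / cos²φ₁.
cos²φ₂ / cos²φ₁ = 7.6  ⇒  cos φ₁ = cos 16.6° / √7.6 = 0.9583/2.757 = 0.3476.
φ₁ = arccos(0.3476) ≈ 69.7°.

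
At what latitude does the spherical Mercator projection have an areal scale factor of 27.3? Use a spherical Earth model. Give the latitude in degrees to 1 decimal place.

Mercator areal scale is sec²φ.
sec²φ = 27.3  ⇒  cos²φ = 0.03663  ⇒  cos φ = 0.1914.
φ = arccos(0.1914) ≈ 79.0°.

79.0°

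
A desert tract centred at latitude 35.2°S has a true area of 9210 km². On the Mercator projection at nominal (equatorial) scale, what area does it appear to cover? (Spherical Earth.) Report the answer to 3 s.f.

13800 km²

For Mercator, h = k = sec φ (a conformal cylindrical projection has a single point scale, 1/cos φ).
Areal scale = k² = sec²φ = 1/cos²(35.2°) = 1/0.8171² = 1.498.
Apparent area = 9210 × 1.498 ≈ 13800 km².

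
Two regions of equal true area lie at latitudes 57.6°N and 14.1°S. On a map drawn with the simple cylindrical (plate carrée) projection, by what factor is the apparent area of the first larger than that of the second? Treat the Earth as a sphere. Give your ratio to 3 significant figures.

1.81

In the plate carrée (x = Rλ, y = Rφ), meridians are true-scale (h = 1) and parallels are stretched by k = sec φ.
Areal scale at 57.6°: h·k = 1.000 × 1.866 = 1.866.
Areal scale at 14.1°: h·k = 1.000 × 1.031 = 1.031.
Ratio = 1.866/1.031 ≈ 1.81.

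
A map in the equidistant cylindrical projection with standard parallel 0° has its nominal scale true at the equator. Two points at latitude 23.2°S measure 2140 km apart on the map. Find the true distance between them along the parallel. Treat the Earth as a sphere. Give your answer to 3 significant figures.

In the plate carrée (x = Rλ, y = Rφ), meridians are true-scale (h = 1) and parallels are stretched by k = sec φ.
Along the parallel at 23.2°, map distances are exaggerated by k = sec 23.2° = 1.088.
True distance = 2140 / 1.088 = 2140 × cos 23.2° ≈ 1970 km.

1970 km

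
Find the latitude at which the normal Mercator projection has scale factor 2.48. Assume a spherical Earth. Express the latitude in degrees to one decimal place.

Mercator scale is k = sec φ = 1/cos φ.
1/cos φ = 2.48  ⇒  cos φ = 0.4032  ⇒  φ = arccos(0.4032) ≈ 66.2°.

66.2°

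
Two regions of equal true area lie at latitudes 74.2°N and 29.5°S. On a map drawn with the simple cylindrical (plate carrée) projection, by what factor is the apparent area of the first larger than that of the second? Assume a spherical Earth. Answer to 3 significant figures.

Plate carrée maps x = Rλ, y = Rφ. The meridian scale is h = 1 and the parallel scale is k = 1/cos φ = sec φ.
Areal scale at 74.2°: h·k = 1.000 × 3.673 = 3.673.
Areal scale at 29.5°: h·k = 1.000 × 1.149 = 1.149.
Ratio = 3.673/1.149 ≈ 3.20.

3.20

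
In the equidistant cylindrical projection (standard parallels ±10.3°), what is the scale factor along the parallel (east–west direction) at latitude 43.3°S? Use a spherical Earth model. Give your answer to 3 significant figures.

The equidistant cylindrical projection with φ₀ = 10.3° has h = 1 (meridians true) and k = cos φ₀ / cos φ along parallels.
k = cos 10.3° / cos 43.3° = 0.9839/0.7278 = 1.352.

1.35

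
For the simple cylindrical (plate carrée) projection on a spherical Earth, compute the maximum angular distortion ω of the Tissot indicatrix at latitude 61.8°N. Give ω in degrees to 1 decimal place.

In the plate carrée (x = Rλ, y = Rφ), meridians are true-scale (h = 1) and parallels are stretched by k = sec φ.
At 61.8°: h = 1.000, k = 2.116; principal scales a = 2.116, b = 1.000.
sin(ω/2) = (a − b)/(a + b) = 1.116/3.116 = 0.3582, so ω = 2 arcsin(0.3582) ≈ 42.0°.

42.0°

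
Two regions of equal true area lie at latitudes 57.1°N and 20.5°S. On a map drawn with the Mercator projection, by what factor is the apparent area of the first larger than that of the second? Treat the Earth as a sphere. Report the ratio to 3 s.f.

2.97

Mercator areal scale is sec²φ.
At 57.1°: sec²(57.1°) = 1/0.5432² = 3.389.
At 20.5°: sec²(20.5°) = 1/0.9367² = 1.140.
Ratio = 3.389/1.140 = cos²(20.5°)/cos²(57.1°) ≈ 2.97.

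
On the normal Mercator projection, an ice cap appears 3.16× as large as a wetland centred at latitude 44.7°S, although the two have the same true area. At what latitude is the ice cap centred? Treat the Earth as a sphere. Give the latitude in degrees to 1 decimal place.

For equal true areas on Mercator, apparent areas scale as sec²φ, so the ratio is cos²φ₂ / cos²φ₁.
cos²φ₂ / cos²φ₁ = 3.16  ⇒  cos φ₁ = cos 44.7° / √3.16 = 0.7108/1.778 = 0.3999.
φ₁ = arccos(0.3999) ≈ 66.4°.

66.4°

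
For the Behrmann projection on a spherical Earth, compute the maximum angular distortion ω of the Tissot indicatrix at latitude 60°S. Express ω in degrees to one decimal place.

60.0°

Behrmann is a cylindrical equal-area projection with standard parallels at ±30°. Cylindrical equal-area (φ₀ = 30°): h = cos φ / cos 30° along meridians, k = cos 30° / cos φ along parallels; h·k = 1.
At 60°: h = 0.5774, k = 1.732; principal scales a = 1.732, b = 0.5774.
sin(ω/2) = (a − b)/(a + b) = 1.155/2.309 = 0.5000, so ω = 2 arcsin(0.5000) ≈ 60.0°.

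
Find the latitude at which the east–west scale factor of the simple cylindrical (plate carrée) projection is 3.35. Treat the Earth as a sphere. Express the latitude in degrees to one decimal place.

Plate carrée: h = 1, k = sec φ along parallels.
sec φ = 3.35  ⇒  cos φ = 0.2985  ⇒  φ ≈ 72.6°.

72.6°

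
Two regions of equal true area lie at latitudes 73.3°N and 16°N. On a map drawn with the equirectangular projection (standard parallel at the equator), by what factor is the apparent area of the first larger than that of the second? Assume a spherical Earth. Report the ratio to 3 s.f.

3.35

In the plate carrée (x = Rλ, y = Rφ), meridians are true-scale (h = 1) and parallels are stretched by k = sec φ.
Areal scale at 73.3°: h·k = 1.000 × 3.480 = 3.480.
Areal scale at 16°: h·k = 1.000 × 1.040 = 1.040.
Ratio = 3.480/1.040 ≈ 3.35.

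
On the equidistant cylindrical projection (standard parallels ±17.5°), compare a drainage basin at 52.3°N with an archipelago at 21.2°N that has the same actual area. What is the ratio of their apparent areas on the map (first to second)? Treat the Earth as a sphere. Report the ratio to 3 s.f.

The equidistant cylindrical projection with φ₀ = 17.5° has h = 1 (meridians true) and k = cos φ₀ / cos φ along parallels.
Areal scale at 52.3°: h·k = 1.000 × 1.560 = 1.560.
Areal scale at 21.2°: h·k = 1.000 × 1.023 = 1.023.
Ratio = 1.560/1.023 ≈ 1.52.

1.52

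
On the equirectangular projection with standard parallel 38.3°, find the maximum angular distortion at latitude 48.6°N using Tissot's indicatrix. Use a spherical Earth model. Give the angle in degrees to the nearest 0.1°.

With standard parallel φ₀ = 38.3°, the equirectangular projection gives x = Rλ cos φ₀, y = Rφ, so h = 1 and k = cos 38.3° / cos φ.
At 48.6°: h = 1.000, k = 1.187; principal scales a = 1.187, b = 1.000.
sin(ω/2) = (a − b)/(a + b) = 0.1867/2.187 = 0.08538, so ω = 2 arcsin(0.08538) ≈ 9.8°.

9.8°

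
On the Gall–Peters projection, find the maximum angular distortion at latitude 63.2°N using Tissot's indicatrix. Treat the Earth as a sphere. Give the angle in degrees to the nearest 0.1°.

Gall–Peters is a cylindrical equal-area projection with standard parallels at ±45°. Cylindrical equal-area (φ₀ = 45°): h = cos φ / cos 45° along meridians, k = cos 45° / cos φ along parallels; h·k = 1.
At 63.2°: h = 0.6376, k = 1.568; principal scales a = 1.568, b = 0.6376.
sin(ω/2) = (a − b)/(a + b) = 0.9307/2.206 = 0.4219, so ω = 2 arcsin(0.4219) ≈ 49.9°.

49.9°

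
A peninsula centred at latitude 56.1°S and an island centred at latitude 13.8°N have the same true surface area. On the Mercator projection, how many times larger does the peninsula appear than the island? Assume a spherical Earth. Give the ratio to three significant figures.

3.03

Mercator areal scale is sec²φ.
At 56.1°: sec²(56.1°) = 1/0.5577² = 3.215.
At 13.8°: sec²(13.8°) = 1/0.9711² = 1.060.
Ratio = 3.215/1.060 = cos²(13.8°)/cos²(56.1°) ≈ 3.03.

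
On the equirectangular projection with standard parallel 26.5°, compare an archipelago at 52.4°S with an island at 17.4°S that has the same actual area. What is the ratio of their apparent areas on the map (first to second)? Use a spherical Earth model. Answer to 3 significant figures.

1.56

With standard parallel φ₀ = 26.5°, the equirectangular projection gives x = Rλ cos φ₀, y = Rφ, so h = 1 and k = cos 26.5° / cos φ.
Areal scale at 52.4°: h·k = 1.000 × 1.467 = 1.467.
Areal scale at 17.4°: h·k = 1.000 × 0.9379 = 0.9379.
Ratio = 1.467/0.9379 ≈ 1.56.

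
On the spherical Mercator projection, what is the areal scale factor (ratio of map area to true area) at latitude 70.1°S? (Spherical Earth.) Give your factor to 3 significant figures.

8.63

Mercator is conformal, so the point scale is isotropic: h = k = sec φ = 1/cos φ.
Areal scale = k² = sec²φ = 1/cos²(70.1°) = 1/0.3404² = 8.631.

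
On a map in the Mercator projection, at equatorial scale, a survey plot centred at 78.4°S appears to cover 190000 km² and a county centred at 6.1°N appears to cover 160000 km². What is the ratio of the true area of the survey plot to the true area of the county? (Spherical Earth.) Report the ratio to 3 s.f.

On Mercator the areal scale is sec²φ, so true area = apparent × cos²φ.
True area of survey plot: 190000 × cos²(78.4°) = 190000 × 0.04043 = 7682 km².
True area of county: 160000 × cos²(6.1°) = 160000 × 0.9887 = 158200 km².
Ratio = 7682 / 158200 ≈ 0.0486.

0.0486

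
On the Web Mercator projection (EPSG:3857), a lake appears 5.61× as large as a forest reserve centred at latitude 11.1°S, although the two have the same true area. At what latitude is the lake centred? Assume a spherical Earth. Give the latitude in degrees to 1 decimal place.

Mercator areal scale is sec²φ, so apparent-area ratio = sec²φ₁ / sec²φ₂ = cos²φ₂ / cos²φ₁.
cos²φ₂ / cos²φ₁ = 5.61  ⇒  cos φ₁ = cos 11.1° / √5.61 = 0.9813/2.369 = 0.4143.
φ₁ = arccos(0.4143) ≈ 65.5°.

65.5°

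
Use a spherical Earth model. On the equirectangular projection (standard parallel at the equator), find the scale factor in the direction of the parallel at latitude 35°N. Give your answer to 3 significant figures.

1.22

For the equirectangular projection with φ₀ = 0 (plate carrée), h = 1 along meridians and k = sec φ along parallels.
k = 1/cos 35° = 1/0.8192 = 1.221.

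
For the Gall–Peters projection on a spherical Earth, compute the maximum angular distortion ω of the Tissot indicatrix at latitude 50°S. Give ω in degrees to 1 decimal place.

10.9°

Gall–Peters is a cylindrical equal-area projection with standard parallels at ±45°. Cylindrical equal-area (φ₀ = 45°): h = cos φ / cos 45° along meridians, k = cos 45° / cos φ along parallels; h·k = 1.
At 50°: h = 0.9090, k = 1.100; principal scales a = 1.100, b = 0.9090.
sin(ω/2) = (a − b)/(a + b) = 0.1910/2.009 = 0.09508, so ω = 2 arcsin(0.09508) ≈ 10.9°.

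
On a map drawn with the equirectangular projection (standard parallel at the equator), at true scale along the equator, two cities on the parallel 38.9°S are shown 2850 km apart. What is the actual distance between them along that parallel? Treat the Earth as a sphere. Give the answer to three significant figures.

2220 km

For the equirectangular projection with φ₀ = 0 (plate carrée), h = 1 along meridians and k = sec φ along parallels.
Along the parallel at 38.9°, map distances are exaggerated by k = sec 38.9° = 1.285.
True distance = 2850 / 1.285 = 2850 × cos 38.9° ≈ 2220 km.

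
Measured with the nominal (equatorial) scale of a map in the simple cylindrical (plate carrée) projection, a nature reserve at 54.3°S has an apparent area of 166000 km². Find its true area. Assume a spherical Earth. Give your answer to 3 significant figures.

96900 km²

In the plate carrée (x = Rλ, y = Rφ), meridians are true-scale (h = 1) and parallels are stretched by k = sec φ.
Areal scale = h·k = 1 × sec φ; at 54.3°, h = 1.000, k = 1.714, so h·k = 1.714.
True area = apparent / (areal scale) = 166000 / 1.714 ≈ 96900 km².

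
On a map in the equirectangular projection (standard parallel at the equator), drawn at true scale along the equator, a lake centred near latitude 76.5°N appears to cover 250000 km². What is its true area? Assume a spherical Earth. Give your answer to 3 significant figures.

58400 km²

For the equirectangular projection with φ₀ = 0 (plate carrée), h = 1 along meridians and k = sec φ along parallels.
Areal scale = h·k = 1 × sec φ; at 76.5°, h = 1.000, k = 4.284, so h·k = 4.284.
True area = apparent / (areal scale) = 250000 / 4.284 ≈ 58400 km².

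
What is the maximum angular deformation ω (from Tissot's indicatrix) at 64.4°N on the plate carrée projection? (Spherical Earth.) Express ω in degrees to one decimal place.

In the plate carrée (x = Rλ, y = Rφ), meridians are true-scale (h = 1) and parallels are stretched by k = sec φ.
At 64.4°: h = 1.000, k = 2.314; principal scales a = 2.314, b = 1.000.
sin(ω/2) = (a − b)/(a + b) = 1.314/3.314 = 0.3966, so ω = 2 arcsin(0.3966) ≈ 46.7°.

46.7°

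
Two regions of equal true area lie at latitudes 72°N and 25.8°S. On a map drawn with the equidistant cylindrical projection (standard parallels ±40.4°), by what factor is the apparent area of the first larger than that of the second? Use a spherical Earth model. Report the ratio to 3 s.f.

2.91

In the equirectangular projection with standard parallel φ₀ = 40.4° (x = Rλ cos φ₀, y = Rφ), meridians are true-scale (h = 1) and the parallel scale is k = cos φ₀ / cos φ.
Areal scale at 72°: h·k = 1.000 × 2.464 = 2.464.
Areal scale at 25.8°: h·k = 1.000 × 0.8459 = 0.8459.
Ratio = 2.464/0.8459 ≈ 2.91.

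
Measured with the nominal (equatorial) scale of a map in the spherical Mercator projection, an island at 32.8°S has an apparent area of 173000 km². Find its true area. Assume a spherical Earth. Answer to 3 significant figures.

122000 km²

For Mercator, h = k = sec φ (a conformal cylindrical projection has a single point scale, 1/cos φ).
Areal scale = k² = sec²φ = 1/cos²(32.8°) = 1/0.8406² = 1.415.
True area = apparent / (areal scale) = 173000 / 1.415 ≈ 122000 km².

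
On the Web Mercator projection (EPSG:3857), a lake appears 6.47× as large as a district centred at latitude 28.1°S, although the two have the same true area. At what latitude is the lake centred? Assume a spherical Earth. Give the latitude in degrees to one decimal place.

On Mercator, (apparent₁)/(apparent₂) = sec²φ₁ / sec²φ₂ when true areas are equal.
cos²φ₂ / cos²φ₁ = 6.47  ⇒  cos φ₁ = cos 28.1° / √6.47 = 0.8821/2.544 = 0.3468.
φ₁ = arccos(0.3468) ≈ 69.7°.

69.7°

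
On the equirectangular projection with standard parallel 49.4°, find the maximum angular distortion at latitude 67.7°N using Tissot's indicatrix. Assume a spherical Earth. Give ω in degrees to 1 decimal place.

In the equirectangular projection with standard parallel φ₀ = 49.4° (x = Rλ cos φ₀, y = Rφ), meridians are true-scale (h = 1) and the parallel scale is k = cos φ₀ / cos φ.
At 67.7°: h = 1.000, k = 1.715; principal scales a = 1.715, b = 1.000.
sin(ω/2) = (a − b)/(a + b) = 0.7150/2.715 = 0.2634, so ω = 2 arcsin(0.2634) ≈ 30.5°.

30.5°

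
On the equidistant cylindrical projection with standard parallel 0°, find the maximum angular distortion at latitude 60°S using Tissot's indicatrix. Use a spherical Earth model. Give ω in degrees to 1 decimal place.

38.9°

In the plate carrée (x = Rλ, y = Rφ), meridians are true-scale (h = 1) and parallels are stretched by k = sec φ.
At 60°: h = 1.000, k = 2.000; principal scales a = 2.000, b = 1.000.
sin(ω/2) = (a − b)/(a + b) = 1.0000/3.000 = 0.3333, so ω = 2 arcsin(0.3333) ≈ 38.9°.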